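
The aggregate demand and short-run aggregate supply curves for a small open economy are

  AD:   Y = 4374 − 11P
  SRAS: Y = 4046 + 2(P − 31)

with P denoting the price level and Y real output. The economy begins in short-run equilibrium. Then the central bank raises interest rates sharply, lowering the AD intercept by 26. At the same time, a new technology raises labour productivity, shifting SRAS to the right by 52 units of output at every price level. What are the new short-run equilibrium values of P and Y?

After both shocks: AD is Y = 4348 − 11P and SRAS is Y = 4036 + 2P.
Setting them equal: 312 = 13P, so P = 24.
Y = 4348 − 11·24 = 4084.

P = 24, Y = 4084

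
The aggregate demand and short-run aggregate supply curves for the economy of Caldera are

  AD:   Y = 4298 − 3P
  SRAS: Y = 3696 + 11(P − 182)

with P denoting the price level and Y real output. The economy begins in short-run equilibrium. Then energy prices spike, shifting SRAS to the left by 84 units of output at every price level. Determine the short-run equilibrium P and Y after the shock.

P = 192, Y = 3722

This is a negative supply shock: SRAS shifts left.
New SRAS: Y = 1610 + 11P.
Set AD = SRAS: 4298 − 3P = 1610 + 11P, so 2688 = 14P and P = 192.
Y = 4298 − 3·192 = 3722.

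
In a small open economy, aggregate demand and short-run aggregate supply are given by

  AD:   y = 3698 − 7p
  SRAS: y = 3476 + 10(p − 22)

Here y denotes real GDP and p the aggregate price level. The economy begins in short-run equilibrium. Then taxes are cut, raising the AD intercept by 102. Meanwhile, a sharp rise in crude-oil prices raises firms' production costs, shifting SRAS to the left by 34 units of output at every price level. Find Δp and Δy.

Δp = +8, Δy = +46

After both shocks: AD is y = 3800 − 7p and SRAS is y = 3222 + 10p.
Setting them equal: 578 = 17p, so p = 34.
y = 3800 − 7·34 = 3562.
Initially p = 26, y = 3516, so Δp = +8 and Δy = +46.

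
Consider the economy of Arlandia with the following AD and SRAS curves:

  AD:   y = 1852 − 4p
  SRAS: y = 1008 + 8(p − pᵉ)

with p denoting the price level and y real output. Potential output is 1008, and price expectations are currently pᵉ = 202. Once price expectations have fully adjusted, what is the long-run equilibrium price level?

Long-run p = 211

Short run: with pᵉ = 202, SRAS is y = 8p − 608. Setting AD = SRAS gives 2460 = 12p, so p = 205 and y = 1852 − 4·205 = 1032.
Output 1032 is above potential 1008, so over time expected prices rise and SRAS shifts left until y returns to 1008.
Long run: y = 1008 on the AD curve gives 1008 = 1852 − 4p, so p = 211.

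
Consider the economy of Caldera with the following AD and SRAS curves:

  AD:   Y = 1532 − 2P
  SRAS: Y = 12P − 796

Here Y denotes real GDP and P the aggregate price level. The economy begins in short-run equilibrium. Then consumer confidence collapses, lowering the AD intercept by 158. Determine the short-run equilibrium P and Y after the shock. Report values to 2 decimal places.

This is a negative demand shock: AD shifts left.
New AD: Y = 1374 − 2P.
Set AD = SRAS: 1374 − 2P = 12P − 796, so 2170 = 14P and P = 155.00.
Substituting into AD, Y = 1064.00.

P = 155.00, Y = 1064.00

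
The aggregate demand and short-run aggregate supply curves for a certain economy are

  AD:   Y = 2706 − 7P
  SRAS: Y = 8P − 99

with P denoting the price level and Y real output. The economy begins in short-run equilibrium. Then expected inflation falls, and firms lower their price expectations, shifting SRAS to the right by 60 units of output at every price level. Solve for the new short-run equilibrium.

This is a positive supply shock: SRAS shifts right.
New SRAS: Y = 8P − 39.
Set AD = SRAS: 2706 − 7P = 8P − 39, so 2745 = 15P and P = 183.
Y = 2706 − 7·183 = 1425.

P = 183, Y = 1425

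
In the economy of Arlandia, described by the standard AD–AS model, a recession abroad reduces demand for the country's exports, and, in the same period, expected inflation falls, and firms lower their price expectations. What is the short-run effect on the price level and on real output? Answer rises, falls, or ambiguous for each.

The first event is a negative demand shock: AD shifts left, which by itself pushes P down and Y down.
The second is a favourable supply shock: SRAS shifts right, which by itself pushes P down and Y up.
Both shocks push P down, so P falls. The two shocks push Y in opposite directions, so the effect on Y is ambiguous.

Price level: falls; output: ambiguous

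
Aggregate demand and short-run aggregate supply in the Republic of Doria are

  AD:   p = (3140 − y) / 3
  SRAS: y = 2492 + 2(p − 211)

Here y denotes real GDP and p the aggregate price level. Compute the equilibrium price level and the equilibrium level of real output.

p = 214, y = 2498

Write SRAS as y = 2492 + 2p − 422 = 2070 + 2p.
Rearrange AD to y = 3140 − 3p.
Set AD = SRAS: 3140 − 3p = 2070 + 2p, so 1070 = 5p and p = 214.
Then y = 3140 − 3·214 = 2498.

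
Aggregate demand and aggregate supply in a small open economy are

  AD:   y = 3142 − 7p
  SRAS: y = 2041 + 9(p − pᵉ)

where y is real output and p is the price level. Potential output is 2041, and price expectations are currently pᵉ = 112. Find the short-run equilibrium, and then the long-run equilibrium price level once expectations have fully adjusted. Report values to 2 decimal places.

Short run: with pᵉ = 112, SRAS is y = 1033 + 9p. Setting AD = SRAS gives 2109 = 16p, so p = 131.81 and y = 3142 − 7p = 2219.31.
Output 2219.31 is above potential 2041, so over time expected prices rise and SRAS shifts left until y returns to 2041.
Long run: y = 2041 on the AD curve gives 2041 = 3142 − 7p, so p = 157.29.

Short run: p = 131.81, y = 2219.31. Long run: p = 157.29.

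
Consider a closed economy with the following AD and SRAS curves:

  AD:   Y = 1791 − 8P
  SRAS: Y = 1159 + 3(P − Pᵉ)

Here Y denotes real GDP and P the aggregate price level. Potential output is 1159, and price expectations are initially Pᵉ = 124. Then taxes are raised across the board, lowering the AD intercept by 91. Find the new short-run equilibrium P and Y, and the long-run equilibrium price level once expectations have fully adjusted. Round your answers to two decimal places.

Short run: P = 83.00, Y = 1036.00. Long run: P = 67.63.

AD shifts left: new AD is Y = 1700 − 8P. With Pᵉ = 124, SRAS is Y = 787 + 3P.
Short run: 1700 − 8P = 787 + 3P gives 913 = 11P, so P = 83.00 and Y = 1700 − 8P = 1036.00.
Y = 1036.00 is below potential 1159; expectations adjust and SRAS shifts right until Y = 1159.
Long run: on the new AD curve, 1159 = 1700 − 8P gives P = 67.63.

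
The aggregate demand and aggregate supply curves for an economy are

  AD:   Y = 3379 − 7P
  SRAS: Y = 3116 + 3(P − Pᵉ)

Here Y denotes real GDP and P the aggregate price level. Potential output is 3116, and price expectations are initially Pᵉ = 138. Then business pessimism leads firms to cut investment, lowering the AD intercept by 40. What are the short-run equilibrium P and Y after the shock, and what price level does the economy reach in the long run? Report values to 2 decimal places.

Short run: P = 63.70, Y = 2893.10. Long run: P = 31.86.

AD shifts left: new AD is Y = 3339 − 7P. With Pᵉ = 138, SRAS is Y = 2702 + 3P.
Short run: 3339 − 7P = 2702 + 3P gives 637 = 10P, so P = 63.70 and Y = 3339 − 7P = 2893.10.
Y = 2893.10 is below potential 3116; expectations adjust and SRAS shifts right until Y = 3116.
Long run: on the new AD curve, 3116 = 3339 − 7P gives P = 31.86.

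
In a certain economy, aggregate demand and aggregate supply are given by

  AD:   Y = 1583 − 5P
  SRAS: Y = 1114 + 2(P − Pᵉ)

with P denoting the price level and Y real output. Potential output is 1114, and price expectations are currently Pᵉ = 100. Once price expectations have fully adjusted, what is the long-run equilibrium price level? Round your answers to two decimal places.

Short run: with Pᵉ = 100, SRAS is Y = 914 + 2P. Setting AD = SRAS gives 669 = 7P, so P = 95.57 and Y = 1583 − 5P = 1105.14.
Output 1105.14 is below potential 1114, so over time expected prices fall and SRAS shifts right until Y returns to 1114.
Long run: Y = 1114 on the AD curve gives 1114 = 1583 − 5P, so P = 93.80.

Long-run P = 93.80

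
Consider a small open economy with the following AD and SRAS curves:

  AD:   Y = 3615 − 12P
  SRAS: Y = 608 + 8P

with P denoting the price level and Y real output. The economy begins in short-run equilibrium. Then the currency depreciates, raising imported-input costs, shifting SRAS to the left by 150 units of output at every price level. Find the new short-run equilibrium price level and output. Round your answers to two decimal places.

P = 157.85, Y = 1720.80

This is a negative supply shock: SRAS shifts left.
New SRAS: Y = 458 + 8P.
Set AD = SRAS: 3615 − 12P = 458 + 8P, so 3157 = 20P and P = 157.85.
Substituting into AD, Y = 1720.80.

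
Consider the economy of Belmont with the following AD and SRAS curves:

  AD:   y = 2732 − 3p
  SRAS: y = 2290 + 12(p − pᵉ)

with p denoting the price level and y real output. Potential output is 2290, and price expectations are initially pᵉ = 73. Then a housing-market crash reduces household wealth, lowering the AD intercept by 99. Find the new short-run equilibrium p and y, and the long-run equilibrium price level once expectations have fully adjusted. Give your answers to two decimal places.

Short run: p = 81.27, y = 2389.20. Long run: p = 114.33.

AD shifts left: new AD is y = 2633 − 3p. With pᵉ = 73, SRAS is y = 1414 + 12p.
Short run: 2633 − 3p = 1414 + 12p gives 1219 = 15p, so p = 81.27 and y = 2633 − 3p = 2389.20.
y = 2389.20 is above potential 2290; expectations adjust and SRAS shifts left until y = 2290.
Long run: on the new AD curve, 2290 = 2633 − 3p gives p = 114.33.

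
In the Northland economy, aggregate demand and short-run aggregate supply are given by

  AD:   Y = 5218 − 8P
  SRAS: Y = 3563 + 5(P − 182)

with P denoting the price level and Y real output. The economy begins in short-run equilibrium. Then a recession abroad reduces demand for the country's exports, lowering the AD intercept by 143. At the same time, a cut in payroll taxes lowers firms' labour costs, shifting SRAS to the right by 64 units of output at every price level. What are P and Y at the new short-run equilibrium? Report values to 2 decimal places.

After both shocks: AD is Y = 5075 − 8P and SRAS is Y = 2717 + 5P.
Setting them equal: 2358 = 13P, so P = 181.38.
Substituting into AD, Y = 3623.92.

P = 181.38, Y = 3623.92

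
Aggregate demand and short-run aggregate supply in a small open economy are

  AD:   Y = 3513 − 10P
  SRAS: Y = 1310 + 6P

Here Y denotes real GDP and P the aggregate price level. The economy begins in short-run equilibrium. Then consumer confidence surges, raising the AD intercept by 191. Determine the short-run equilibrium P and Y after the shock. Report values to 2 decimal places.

P = 149.63, Y = 2207.75

This is a positive demand shock: AD shifts right.
New AD: Y = 3704 − 10P.
Set AD = SRAS: 3704 − 10P = 1310 + 6P, so 2394 = 16P and P = 149.63.
Substituting into AD, Y = 2207.75.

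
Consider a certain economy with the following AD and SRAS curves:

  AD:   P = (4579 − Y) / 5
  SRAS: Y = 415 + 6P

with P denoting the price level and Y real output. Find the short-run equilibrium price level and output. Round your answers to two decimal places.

Rearrange AD to Y = 4579 − 5P.
Set AD = SRAS: 4579 − 5P = 415 + 6P, so 4164 = 11P and P = 378.55.
Substituting into AD, Y = 4579 − 5P = 2686.27.

P = 378.55, Y = 2686.27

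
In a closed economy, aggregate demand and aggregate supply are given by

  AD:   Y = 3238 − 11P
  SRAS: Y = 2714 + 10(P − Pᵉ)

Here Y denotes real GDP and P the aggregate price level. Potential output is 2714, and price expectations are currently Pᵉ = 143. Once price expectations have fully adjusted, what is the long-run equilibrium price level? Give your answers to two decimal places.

Long-run P = 47.64

Short run: with Pᵉ = 143, SRAS is Y = 1284 + 10P. Setting AD = SRAS gives 1954 = 21P, so P = 93.05 and Y = 3238 − 11P = 2214.48.
Output 2214.48 is below potential 2714, so over time expected prices fall and SRAS shifts right until Y returns to 2714.
Long run: Y = 2714 on the AD curve gives 2714 = 3238 − 11P, so P = 47.64.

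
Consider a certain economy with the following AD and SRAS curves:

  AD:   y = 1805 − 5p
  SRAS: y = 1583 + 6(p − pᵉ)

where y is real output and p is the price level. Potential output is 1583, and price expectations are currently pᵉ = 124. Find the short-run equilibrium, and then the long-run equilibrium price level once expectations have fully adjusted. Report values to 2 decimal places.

Short run: with pᵉ = 124, SRAS is y = 839 + 6p. Setting AD = SRAS gives 966 = 11p, so p = 87.82 and y = 1805 − 5p = 1365.91.
Output 1365.91 is below potential 1583, so over time expected prices fall and SRAS shifts right until y returns to 1583.
Long run: y = 1583 on the AD curve gives 1583 = 1805 − 5p, so p = 44.40.

Short run: p = 87.82, y = 1365.91. Long run: p = 44.40.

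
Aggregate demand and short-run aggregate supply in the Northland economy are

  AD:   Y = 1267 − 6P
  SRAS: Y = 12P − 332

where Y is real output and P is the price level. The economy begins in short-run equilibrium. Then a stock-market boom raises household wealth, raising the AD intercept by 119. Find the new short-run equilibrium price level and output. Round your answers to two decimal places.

P = 95.44, Y = 813.33

This is a positive demand shock: AD shifts right.
New AD: Y = 1386 − 6P.
Set AD = SRAS: 1386 − 6P = 12P − 332, so 1718 = 18P and P = 95.44.
Substituting into AD, Y = 813.33.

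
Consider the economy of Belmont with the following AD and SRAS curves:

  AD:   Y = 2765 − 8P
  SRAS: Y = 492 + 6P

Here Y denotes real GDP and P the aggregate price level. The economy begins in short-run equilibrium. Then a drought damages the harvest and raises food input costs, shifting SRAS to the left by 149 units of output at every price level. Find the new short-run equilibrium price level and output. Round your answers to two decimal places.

This is a negative supply shock: SRAS shifts left.
New SRAS: Y = 343 + 6P.
Set AD = SRAS: 2765 − 8P = 343 + 6P, so 2422 = 14P and P = 173.00.
Substituting into AD, Y = 1381.00.

P = 173.00, Y = 1381.00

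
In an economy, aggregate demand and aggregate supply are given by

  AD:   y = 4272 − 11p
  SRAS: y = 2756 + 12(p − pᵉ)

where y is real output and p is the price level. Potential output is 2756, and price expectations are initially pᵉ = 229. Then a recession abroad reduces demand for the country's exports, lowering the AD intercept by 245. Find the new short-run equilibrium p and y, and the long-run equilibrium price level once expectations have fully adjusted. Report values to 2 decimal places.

Short run: p = 174.74, y = 2104.87. Long run: p = 115.55.

AD shifts left: new AD is y = 4027 − 11p. With pᵉ = 229, SRAS is y = 8 + 12p.
Short run: 4027 − 11p = 8 + 12p gives 4019 = 23p, so p = 174.74 and y = 4027 − 11p = 2104.87.
y = 2104.87 is below potential 2756; expectations adjust and SRAS shifts right until y = 2756.
Long run: on the new AD curve, 2756 = 4027 − 11p gives p = 115.55.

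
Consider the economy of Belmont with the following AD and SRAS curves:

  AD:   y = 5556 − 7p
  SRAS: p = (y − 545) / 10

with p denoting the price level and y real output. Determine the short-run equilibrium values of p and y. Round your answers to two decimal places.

p = 294.76, y = 3492.65

Rearrange SRAS to y = 545 + 10p.
Set AD = SRAS: 5556 − 7p = 545 + 10p, so 5011 = 17p and p = 294.76.
Substituting into AD, y = 5556 − 7p = 3492.65.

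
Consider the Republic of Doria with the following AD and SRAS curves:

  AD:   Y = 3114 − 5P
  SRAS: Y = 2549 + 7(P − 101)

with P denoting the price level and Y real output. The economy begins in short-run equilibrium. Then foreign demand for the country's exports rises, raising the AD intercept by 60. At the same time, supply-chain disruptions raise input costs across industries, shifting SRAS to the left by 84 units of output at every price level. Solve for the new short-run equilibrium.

P = 118, Y = 2584

After both shocks: AD is Y = 3174 − 5P and SRAS is Y = 1758 + 7P.
Setting them equal: 1416 = 12P, so P = 118.
Y = 3174 − 5·118 = 2584.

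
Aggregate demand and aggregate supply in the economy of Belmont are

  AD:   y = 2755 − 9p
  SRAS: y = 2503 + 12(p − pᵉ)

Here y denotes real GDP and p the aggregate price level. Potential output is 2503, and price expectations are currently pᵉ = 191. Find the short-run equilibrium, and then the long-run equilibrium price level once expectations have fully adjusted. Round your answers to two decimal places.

Short run: p = 121.14, y = 1664.71. Long run: p = 28.00.

Short run: with pᵉ = 191, SRAS is y = 211 + 12p. Setting AD = SRAS gives 2544 = 21p, so p = 121.14 and y = 2755 − 9p = 1664.71.
Output 1664.71 is below potential 2503, so over time expected prices fall and SRAS shifts right until y returns to 2503.
Long run: y = 2503 on the AD curve gives 2503 = 2755 − 9p, so p = 28.00.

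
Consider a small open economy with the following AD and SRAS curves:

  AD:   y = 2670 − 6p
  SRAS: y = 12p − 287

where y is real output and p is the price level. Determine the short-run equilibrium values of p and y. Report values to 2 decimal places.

Set AD = SRAS: 2670 − 6p = 12p − 287, so 2957 = 18p and p = 164.28.
Substituting into AD, y = 2670 − 6p = 1684.33.

p = 164.28, y = 1684.33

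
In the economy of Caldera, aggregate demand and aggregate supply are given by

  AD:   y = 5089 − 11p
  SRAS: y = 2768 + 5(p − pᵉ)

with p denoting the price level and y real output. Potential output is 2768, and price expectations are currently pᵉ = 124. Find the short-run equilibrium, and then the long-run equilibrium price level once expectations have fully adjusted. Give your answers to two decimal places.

Short run: p = 183.81, y = 3067.06. Long run: p = 211.00.

Short run: with pᵉ = 124, SRAS is y = 2148 + 5p. Setting AD = SRAS gives 2941 = 16p, so p = 183.81 and y = 5089 − 11p = 3067.06.
Output 3067.06 is above potential 2768, so over time expected prices rise and SRAS shifts left until y returns to 2768.
Long run: y = 2768 on the AD curve gives 2768 = 5089 − 11p, so p = 211.00.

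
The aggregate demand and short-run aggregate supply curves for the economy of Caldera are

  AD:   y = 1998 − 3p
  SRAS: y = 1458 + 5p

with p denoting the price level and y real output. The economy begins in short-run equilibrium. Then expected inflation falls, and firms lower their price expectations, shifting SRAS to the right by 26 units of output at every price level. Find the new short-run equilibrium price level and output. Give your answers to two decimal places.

This is a positive supply shock: SRAS shifts right.
New SRAS: y = 1484 + 5p.
Set AD = SRAS: 1998 − 3p = 1484 + 5p, so 514 = 8p and p = 64.25.
Substituting into AD, y = 1805.25.

p = 64.25, y = 1805.25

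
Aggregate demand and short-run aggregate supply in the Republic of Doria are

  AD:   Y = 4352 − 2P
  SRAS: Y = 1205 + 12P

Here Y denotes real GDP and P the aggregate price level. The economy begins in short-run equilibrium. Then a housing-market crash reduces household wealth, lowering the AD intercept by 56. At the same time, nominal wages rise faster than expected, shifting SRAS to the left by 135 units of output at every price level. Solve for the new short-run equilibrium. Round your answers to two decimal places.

P = 230.43, Y = 3835.14

After both shocks: AD is Y = 4296 − 2P and SRAS is Y = 1070 + 12P.
Setting them equal: 3226 = 14P, so P = 230.43.
Substituting into AD, Y = 3835.14.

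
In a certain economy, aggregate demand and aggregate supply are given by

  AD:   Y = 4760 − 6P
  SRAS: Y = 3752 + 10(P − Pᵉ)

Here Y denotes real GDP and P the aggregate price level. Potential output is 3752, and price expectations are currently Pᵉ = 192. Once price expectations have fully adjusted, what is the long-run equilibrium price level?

Short run: with Pᵉ = 192, SRAS is Y = 1832 + 10P. Setting AD = SRAS gives 2928 = 16P, so P = 183 and Y = 4760 − 6·183 = 3662.
Output 3662 is below potential 3752, so over time expected prices fall and SRAS shifts right until Y returns to 3752.
Long run: Y = 3752 on the AD curve gives 3752 = 4760 − 6P, so P = 168.

Long-run P = 168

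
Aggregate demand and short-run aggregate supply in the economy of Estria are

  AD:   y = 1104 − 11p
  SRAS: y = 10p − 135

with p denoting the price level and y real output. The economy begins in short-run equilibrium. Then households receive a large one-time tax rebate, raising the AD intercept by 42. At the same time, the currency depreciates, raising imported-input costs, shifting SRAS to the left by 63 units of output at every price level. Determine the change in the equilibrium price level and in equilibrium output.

Δp = +5, Δy = -13

After both shocks: AD is y = 1146 − 11p and SRAS is y = 10p − 198.
Setting them equal: 1344 = 21p, so p = 64.
y = 1146 − 11·64 = 442.
Initially p = 59, y = 455, so Δp = +5 and Δy = -13.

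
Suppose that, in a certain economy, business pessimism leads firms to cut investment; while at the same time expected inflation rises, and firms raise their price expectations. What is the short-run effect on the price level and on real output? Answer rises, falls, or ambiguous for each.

The first event is a negative demand shock: AD shifts left, which by itself pushes P down and Y down.
The second is an adverse supply shock: SRAS shifts left, which by itself pushes P up and Y down.
The two shocks push P in opposite directions, so the effect on P is ambiguous. Both shocks push Y down, so Y falls.

Price level: ambiguous; output: falls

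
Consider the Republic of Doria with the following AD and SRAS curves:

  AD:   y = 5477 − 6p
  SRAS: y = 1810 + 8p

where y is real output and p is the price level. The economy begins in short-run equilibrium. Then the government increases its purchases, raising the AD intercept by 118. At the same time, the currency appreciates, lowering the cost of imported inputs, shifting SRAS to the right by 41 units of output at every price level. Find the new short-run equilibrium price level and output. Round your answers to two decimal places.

After both shocks: AD is y = 5595 − 6p and SRAS is y = 1851 + 8p.
Setting them equal: 3744 = 14p, so p = 267.43.
Substituting into AD, y = 3990.43.

p = 267.43, y = 3990.43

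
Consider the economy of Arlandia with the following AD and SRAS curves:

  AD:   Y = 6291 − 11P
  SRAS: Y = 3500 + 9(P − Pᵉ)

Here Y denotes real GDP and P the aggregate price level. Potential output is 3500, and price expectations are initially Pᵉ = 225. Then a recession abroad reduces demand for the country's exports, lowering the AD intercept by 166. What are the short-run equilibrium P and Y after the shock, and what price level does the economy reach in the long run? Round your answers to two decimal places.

AD shifts left: new AD is Y = 6125 − 11P. With Pᵉ = 225, SRAS is Y = 1475 + 9P.
Short run: 6125 − 11P = 1475 + 9P gives 4650 = 20P, so P = 232.50 and Y = 6125 − 11P = 3567.50.
Y = 3567.50 is above potential 3500; expectations adjust and SRAS shifts left until Y = 3500.
Long run: on the new AD curve, 3500 = 6125 − 11P gives P = 238.64.

Short run: P = 232.50, Y = 3567.50. Long run: P = 238.64.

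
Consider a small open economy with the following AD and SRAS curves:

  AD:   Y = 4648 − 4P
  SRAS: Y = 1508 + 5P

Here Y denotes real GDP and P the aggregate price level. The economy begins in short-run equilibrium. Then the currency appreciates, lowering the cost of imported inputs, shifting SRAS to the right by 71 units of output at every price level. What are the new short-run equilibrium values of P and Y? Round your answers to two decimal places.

This is a positive supply shock: SRAS shifts right.
New SRAS: Y = 1579 + 5P.
Set AD = SRAS: 4648 − 4P = 1579 + 5P, so 3069 = 9P and P = 341.00.
Substituting into AD, Y = 3284.00.

P = 341.00, Y = 3284.00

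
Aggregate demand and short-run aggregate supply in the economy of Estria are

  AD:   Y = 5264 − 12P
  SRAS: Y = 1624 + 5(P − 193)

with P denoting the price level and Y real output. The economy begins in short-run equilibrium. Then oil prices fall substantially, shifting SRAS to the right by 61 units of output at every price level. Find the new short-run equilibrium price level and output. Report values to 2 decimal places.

This is a positive supply shock: SRAS shifts right.
New SRAS: Y = 720 + 5P.
Set AD = SRAS: 5264 − 12P = 720 + 5P, so 4544 = 17P and P = 267.29.
Substituting into AD, Y = 2056.47.

P = 267.29, Y = 2056.47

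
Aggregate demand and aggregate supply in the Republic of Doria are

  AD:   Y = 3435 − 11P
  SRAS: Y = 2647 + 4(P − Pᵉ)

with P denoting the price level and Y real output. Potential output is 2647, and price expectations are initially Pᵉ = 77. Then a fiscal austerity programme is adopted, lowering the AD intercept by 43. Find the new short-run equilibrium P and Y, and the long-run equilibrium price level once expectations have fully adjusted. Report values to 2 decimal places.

AD shifts left: new AD is Y = 3392 − 11P. With Pᵉ = 77, SRAS is Y = 2339 + 4P.
Short run: 3392 − 11P = 2339 + 4P gives 1053 = 15P, so P = 70.20 and Y = 3392 − 11P = 2619.80.
Y = 2619.80 is below potential 2647; expectations adjust and SRAS shifts right until Y = 2647.
Long run: on the new AD curve, 2647 = 3392 − 11P gives P = 67.73.

Short run: P = 70.20, Y = 2619.80. Long run: P = 67.73.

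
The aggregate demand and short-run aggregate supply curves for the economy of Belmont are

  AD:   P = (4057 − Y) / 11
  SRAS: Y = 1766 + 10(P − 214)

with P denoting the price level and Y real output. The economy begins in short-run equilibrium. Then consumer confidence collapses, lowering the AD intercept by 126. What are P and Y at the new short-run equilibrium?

This is a negative demand shock: AD shifts left.
New AD: Y = 3931 − 11P.
SRAS can be written Y = 10P − 374.
Set AD = SRAS: 3931 − 11P = 10P − 374, so 4305 = 21P and P = 205.
Y = 3931 − 11·205 = 1676.

P = 205, Y = 1676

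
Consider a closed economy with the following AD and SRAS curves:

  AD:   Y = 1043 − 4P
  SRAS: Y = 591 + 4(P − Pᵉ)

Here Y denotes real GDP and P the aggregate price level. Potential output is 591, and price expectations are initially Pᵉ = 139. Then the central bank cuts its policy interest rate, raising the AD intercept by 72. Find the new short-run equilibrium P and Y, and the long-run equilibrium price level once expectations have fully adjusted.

Short run: P = 135, Y = 575. Long run: P = 131.

AD shifts right: new AD is Y = 1115 − 4P. With Pᵉ = 139, SRAS is Y = 35 + 4P.
Short run: 1115 − 4P = 35 + 4P gives 1080 = 8P, so P = 135 and Y = 1115 − 4·135 = 575.
Y = 575 is below potential 591; expectations adjust and SRAS shifts right until Y = 591.
Long run: on the new AD curve, 591 = 1115 − 4P gives P = 131.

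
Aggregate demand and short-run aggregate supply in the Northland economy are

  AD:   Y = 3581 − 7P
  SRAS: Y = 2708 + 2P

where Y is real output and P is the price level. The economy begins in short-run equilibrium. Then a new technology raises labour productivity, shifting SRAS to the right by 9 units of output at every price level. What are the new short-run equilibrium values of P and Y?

This is a positive supply shock: SRAS shifts right.
New SRAS: Y = 2717 + 2P.
Set AD = SRAS: 3581 − 7P = 2717 + 2P, so 864 = 9P and P = 96.
Y = 3581 − 7·96 = 2909.

P = 96, Y = 2909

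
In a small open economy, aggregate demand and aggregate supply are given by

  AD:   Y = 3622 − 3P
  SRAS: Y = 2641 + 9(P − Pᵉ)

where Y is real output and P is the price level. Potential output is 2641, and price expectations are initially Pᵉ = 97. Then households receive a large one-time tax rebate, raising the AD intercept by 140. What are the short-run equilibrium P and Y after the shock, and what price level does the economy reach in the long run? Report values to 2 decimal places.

Short run: P = 166.17, Y = 3263.50. Long run: P = 373.67.

AD shifts right: new AD is Y = 3762 − 3P. With Pᵉ = 97, SRAS is Y = 1768 + 9P.
Short run: 3762 − 3P = 1768 + 9P gives 1994 = 12P, so P = 166.17 and Y = 3762 − 3P = 3263.50.
Y = 3263.50 is above potential 2641; expectations adjust and SRAS shifts left until Y = 2641.
Long run: on the new AD curve, 2641 = 3762 − 3P gives P = 373.67.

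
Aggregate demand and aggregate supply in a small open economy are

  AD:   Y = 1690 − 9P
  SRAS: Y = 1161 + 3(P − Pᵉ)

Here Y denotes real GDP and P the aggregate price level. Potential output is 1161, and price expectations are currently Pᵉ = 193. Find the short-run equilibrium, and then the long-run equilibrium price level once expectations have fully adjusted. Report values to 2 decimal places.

Short run: with Pᵉ = 193, SRAS is Y = 582 + 3P. Setting AD = SRAS gives 1108 = 12P, so P = 92.33 and Y = 1690 − 9P = 859.00.
Output 859.00 is below potential 1161, so over time expected prices fall and SRAS shifts right until Y returns to 1161.
Long run: Y = 1161 on the AD curve gives 1161 = 1690 − 9P, so P = 58.78.

Short run: P = 92.33, Y = 859.00. Long run: P = 58.78.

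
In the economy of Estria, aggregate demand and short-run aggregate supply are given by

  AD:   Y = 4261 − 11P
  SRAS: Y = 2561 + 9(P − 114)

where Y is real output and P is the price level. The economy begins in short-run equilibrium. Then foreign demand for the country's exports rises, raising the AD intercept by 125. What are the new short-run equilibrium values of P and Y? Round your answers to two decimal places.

P = 142.55, Y = 2817.95

This is a positive demand shock: AD shifts right.
New AD: Y = 4386 − 11P.
SRAS can be written Y = 1535 + 9P.
Set AD = SRAS: 4386 − 11P = 1535 + 9P, so 2851 = 20P and P = 142.55.
Substituting into AD, Y = 2817.95.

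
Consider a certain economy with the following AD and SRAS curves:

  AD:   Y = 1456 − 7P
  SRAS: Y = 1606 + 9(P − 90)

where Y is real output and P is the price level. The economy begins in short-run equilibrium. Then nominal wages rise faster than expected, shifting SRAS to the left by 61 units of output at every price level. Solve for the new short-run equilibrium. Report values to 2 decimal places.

P = 45.06, Y = 1140.56

This is a negative supply shock: SRAS shifts left.
New SRAS: Y = 735 + 9P.
Set AD = SRAS: 1456 − 7P = 735 + 9P, so 721 = 16P and P = 45.06.
Substituting into AD, Y = 1140.56.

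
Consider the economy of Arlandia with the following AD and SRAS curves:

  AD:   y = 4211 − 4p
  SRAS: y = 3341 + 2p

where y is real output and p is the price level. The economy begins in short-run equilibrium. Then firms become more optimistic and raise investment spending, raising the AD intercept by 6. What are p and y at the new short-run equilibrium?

p = 146, y = 3633

This is a positive demand shock: AD shifts right.
New AD: y = 4217 − 4p.
Set AD = SRAS: 4217 − 4p = 3341 + 2p, so 876 = 6p and p = 146.
y = 4217 − 4·146 = 3633.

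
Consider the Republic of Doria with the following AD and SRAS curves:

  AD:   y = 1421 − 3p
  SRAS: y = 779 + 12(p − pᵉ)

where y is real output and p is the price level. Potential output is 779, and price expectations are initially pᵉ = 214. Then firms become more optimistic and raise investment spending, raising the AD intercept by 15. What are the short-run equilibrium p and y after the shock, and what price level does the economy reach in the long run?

Short run: p = 215, y = 791. Long run: p = 219.

AD shifts right: new AD is y = 1436 − 3p. With pᵉ = 214, SRAS is y = 12p − 1789.
Short run: 1436 − 3p = 12p − 1789 gives 3225 = 15p, so p = 215 and y = 1436 − 3·215 = 791.
y = 791 is above potential 779; expectations adjust and SRAS shifts left until y = 779.
Long run: on the new AD curve, 779 = 1436 − 3p gives p = 219.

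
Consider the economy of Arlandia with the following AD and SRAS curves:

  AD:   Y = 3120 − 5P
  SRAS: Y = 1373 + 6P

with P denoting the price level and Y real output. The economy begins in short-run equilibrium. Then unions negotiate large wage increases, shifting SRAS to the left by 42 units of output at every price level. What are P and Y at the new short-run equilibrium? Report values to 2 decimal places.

P = 162.64, Y = 2306.82

This is a negative supply shock: SRAS shifts left.
New SRAS: Y = 1331 + 6P.
Set AD = SRAS: 3120 − 5P = 1331 + 6P, so 1789 = 11P and P = 162.64.
Substituting into AD, Y = 2306.82.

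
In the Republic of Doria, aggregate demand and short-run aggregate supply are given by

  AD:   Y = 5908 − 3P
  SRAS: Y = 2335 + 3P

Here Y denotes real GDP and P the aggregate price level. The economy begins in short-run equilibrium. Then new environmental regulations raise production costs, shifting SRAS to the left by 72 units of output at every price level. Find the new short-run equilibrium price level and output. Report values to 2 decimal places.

P = 607.50, Y = 4085.50

This is a negative supply shock: SRAS shifts left.
New SRAS: Y = 2263 + 3P.
Set AD = SRAS: 5908 − 3P = 2263 + 3P, so 3645 = 6P and P = 607.50.
Substituting into AD, Y = 4085.50.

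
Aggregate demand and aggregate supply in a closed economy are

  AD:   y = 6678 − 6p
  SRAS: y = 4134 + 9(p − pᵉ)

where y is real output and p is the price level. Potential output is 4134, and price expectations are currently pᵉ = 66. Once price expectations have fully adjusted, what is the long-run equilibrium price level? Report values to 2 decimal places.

Short run: with pᵉ = 66, SRAS is y = 3540 + 9p. Setting AD = SRAS gives 3138 = 15p, so p = 209.20 and y = 6678 − 6p = 5422.80.
Output 5422.80 is above potential 4134, so over time expected prices rise and SRAS shifts left until y returns to 4134.
Long run: y = 4134 on the AD curve gives 4134 = 6678 − 6p, so p = 424.00.

Long-run p = 424.00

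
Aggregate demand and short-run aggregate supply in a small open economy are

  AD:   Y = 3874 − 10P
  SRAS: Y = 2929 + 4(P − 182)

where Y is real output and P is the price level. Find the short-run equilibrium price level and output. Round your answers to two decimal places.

Write SRAS as Y = 2929 + 4P − 728 = 2201 + 4P.
Set AD = SRAS: 3874 − 10P = 2201 + 4P, so 1673 = 14P and P = 119.50.
Substituting into AD, Y = 3874 − 10P = 2679.00.

P = 119.50, Y = 2679.00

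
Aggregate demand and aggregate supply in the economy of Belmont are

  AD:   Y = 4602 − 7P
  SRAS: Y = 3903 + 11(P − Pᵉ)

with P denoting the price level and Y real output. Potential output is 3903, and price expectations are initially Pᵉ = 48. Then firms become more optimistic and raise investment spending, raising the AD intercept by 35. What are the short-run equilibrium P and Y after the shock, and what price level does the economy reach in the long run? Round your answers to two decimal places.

AD shifts right: new AD is Y = 4637 − 7P. With Pᵉ = 48, SRAS is Y = 3375 + 11P.
Short run: 4637 − 7P = 3375 + 11P gives 1262 = 18P, so P = 70.11 and Y = 4637 − 7P = 4146.22.
Y = 4146.22 is above potential 3903; expectations adjust and SRAS shifts left until Y = 3903.
Long run: on the new AD curve, 3903 = 4637 − 7P gives P = 104.86.

Short run: P = 70.11, Y = 4146.22. Long run: P = 104.86.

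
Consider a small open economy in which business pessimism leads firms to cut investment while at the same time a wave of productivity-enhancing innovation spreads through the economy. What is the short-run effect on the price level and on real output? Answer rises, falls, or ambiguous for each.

The first event is a negative demand shock: AD shifts left, which by itself pushes P down and Y down.
The second is a favourable supply shock: SRAS shifts right, which by itself pushes P down and Y up.
Both shocks push P down, so P falls. The two shocks push Y in opposite directions, so the effect on Y is ambiguous.

Price level: falls; output: ambiguous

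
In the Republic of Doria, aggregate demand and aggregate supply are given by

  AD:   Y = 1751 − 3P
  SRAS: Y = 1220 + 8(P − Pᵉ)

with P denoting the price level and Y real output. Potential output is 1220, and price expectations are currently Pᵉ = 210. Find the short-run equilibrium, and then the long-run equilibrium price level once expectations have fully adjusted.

Short run: P = 201, Y = 1148. Long run: P = 177.

Short run: with Pᵉ = 210, SRAS is Y = 8P − 460. Setting AD = SRAS gives 2211 = 11P, so P = 201 and Y = 1751 − 3·201 = 1148.
Output 1148 is below potential 1220, so over time expected prices fall and SRAS shifts right until Y returns to 1220.
Long run: Y = 1220 on the AD curve gives 1220 = 1751 − 3P, so P = 177.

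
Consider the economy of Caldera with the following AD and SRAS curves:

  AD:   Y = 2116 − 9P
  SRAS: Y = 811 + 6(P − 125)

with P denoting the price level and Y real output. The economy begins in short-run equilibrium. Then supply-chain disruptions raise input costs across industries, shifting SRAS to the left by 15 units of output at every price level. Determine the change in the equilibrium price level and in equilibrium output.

This is a negative supply shock: SRAS shifts left.
New SRAS: Y = 46 + 6P.
Set AD = SRAS: 2116 − 9P = 46 + 6P, so 2070 = 15P and P = 138.
Y = 2116 − 9·138 = 874.
Initially P = 137, Y = 883, so ΔP = +1 and ΔY = -9.

ΔP = +1, ΔY = -9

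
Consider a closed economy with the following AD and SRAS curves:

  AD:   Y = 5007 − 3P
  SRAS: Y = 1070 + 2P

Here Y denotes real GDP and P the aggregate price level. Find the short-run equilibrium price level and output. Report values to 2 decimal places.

P = 787.40, Y = 2644.80

Set AD = SRAS: 5007 − 3P = 1070 + 2P, so 3937 = 5P and P = 787.40.
Substituting into AD, Y = 5007 − 3P = 2644.80.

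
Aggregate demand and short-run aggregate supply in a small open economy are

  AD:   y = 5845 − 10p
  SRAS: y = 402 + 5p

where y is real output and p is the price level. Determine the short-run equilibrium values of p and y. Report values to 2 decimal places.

p = 362.87, y = 2216.33

Set AD = SRAS: 5845 − 10p = 402 + 5p, so 5443 = 15p and p = 362.87.
Substituting into AD, y = 5845 − 10p = 2216.33.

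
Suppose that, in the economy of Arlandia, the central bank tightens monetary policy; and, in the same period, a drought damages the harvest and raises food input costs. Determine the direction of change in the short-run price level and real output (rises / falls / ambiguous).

Price level: ambiguous; output: falls

The first event is a negative demand shock: AD shifts left, which by itself pushes P down and Y down.
The second is an adverse supply shock: SRAS shifts left, which by itself pushes P up and Y down.
The two shocks push P in opposite directions, so the effect on P is ambiguous. Both shocks push Y down, so Y falls.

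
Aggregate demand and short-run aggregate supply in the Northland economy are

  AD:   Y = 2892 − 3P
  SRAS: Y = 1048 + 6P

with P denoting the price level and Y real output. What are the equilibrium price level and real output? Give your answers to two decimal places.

Set AD = SRAS: 2892 − 3P = 1048 + 6P, so 1844 = 9P and P = 204.89.
Substituting into AD, Y = 2892 − 3P = 2277.33.

P = 204.89, Y = 2277.33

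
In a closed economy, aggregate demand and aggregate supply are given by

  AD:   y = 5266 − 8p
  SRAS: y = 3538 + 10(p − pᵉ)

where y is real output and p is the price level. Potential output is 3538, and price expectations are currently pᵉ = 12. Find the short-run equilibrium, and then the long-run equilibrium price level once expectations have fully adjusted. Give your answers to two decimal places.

Short run: p = 102.67, y = 4444.67. Long run: p = 216.00.

Short run: with pᵉ = 12, SRAS is y = 3418 + 10p. Setting AD = SRAS gives 1848 = 18p, so p = 102.67 and y = 5266 − 8p = 4444.67.
Output 4444.67 is above potential 3538, so over time expected prices rise and SRAS shifts left until y returns to 3538.
Long run: y = 3538 on the AD curve gives 3538 = 5266 − 8p, so p = 216.00.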